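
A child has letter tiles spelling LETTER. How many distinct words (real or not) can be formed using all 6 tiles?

180

The 6 letters of LETTER have repeats: E appearing twice and T appearing twice.
Dividing 6! = 720 by 2!·2! = 4 for the repeated letters gives 180.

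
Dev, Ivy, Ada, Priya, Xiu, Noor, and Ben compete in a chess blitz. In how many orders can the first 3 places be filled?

This is an ordered selection of 3 from 7: P(7,3).
That gives 7 × 6 × 5 = 210.

210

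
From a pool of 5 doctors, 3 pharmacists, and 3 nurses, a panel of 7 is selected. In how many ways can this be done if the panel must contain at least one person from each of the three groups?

314

Total 7-person selections from all 11: C(11,7) = 330.
Selections missing a whole group: no doctors → C(6,7) = 0; no pharmacists → C(8,7) = 8; no nurses → C(8,7) = 8.
Add back selections omitting two groups (i.e. drawn from a single group): C(5,7) + C(3,7) + C(3,7) = 0.
By inclusion–exclusion: 330 − 16 + 0 = 314.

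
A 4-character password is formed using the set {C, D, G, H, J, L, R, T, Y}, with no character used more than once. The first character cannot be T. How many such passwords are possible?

2688

The first character has 9−1 = 8 choices (anything except T).
The remaining 3 characters are filled from the other 8 symbols without repetition: 8 × 7 × 6 = 336.
Total: 8 × 336 = 2688.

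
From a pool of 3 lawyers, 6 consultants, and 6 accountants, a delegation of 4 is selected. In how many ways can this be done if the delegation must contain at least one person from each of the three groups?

Unrestricted: C(15,4) = 1365 ways to pick any 4 of the 15.
Selections missing a whole group: no lawyers → C(12,4) = 495; no consultants → C(9,4) = 126; no accountants → C(9,4) = 126.
Add back selections omitting two groups (i.e. drawn from a single group): C(3,4) + C(6,4) + C(6,4) = 30.
By inclusion–exclusion: 1365 − 747 + 30 = 648.

648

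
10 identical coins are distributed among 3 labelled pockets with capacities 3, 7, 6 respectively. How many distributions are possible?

22

Without the upper bounds there are C(12,2) = 66 ways to split 10 among 3 pockets.
Subtract solutions that violate a single cap (substitute x_i' = x_i − (cap_i+1)): x_1 ≥ 4 gives C(8,2) = 28; x_2 ≥ 8 gives C(4,2) = 6; x_3 ≥ 7 gives C(5,2) = 10. Together 44.
No two caps can be exceeded simultaneously, so the pair terms are all 0.
By inclusion–exclusion the count is 66 − 44 + 0 = 22.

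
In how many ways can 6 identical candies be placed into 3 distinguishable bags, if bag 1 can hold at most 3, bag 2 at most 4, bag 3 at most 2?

9

Ignoring the caps, the number of non-negative solutions to x_1+…+x_3 = 6 is C(8,2) = 28.
Subtract solutions that violate a single cap (substitute x_i' = x_i − (cap_i+1)): x_1 ≥ 4 gives C(4,2) = 6; x_2 ≥ 5 gives C(3,2) = 3; x_3 ≥ 3 gives C(5,2) = 10. Together 19.
No two caps can be exceeded simultaneously, so the pair terms are all 0.
By inclusion–exclusion the count is 28 − 19 + 0 = 9.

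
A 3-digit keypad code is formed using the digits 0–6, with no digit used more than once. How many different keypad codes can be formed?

210

With no repetition, fill the 3 digits in order: 7 choices, then 6, down to 5.
7 × 6 × 5 = 210.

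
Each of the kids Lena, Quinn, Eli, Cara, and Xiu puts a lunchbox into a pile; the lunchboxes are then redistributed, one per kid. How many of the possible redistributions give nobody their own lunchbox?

This is the derangement count D_5: permutations of 5 items with no fixed point.
By inclusion–exclusion this is Σ_{j=0}^{5} (−1)^j C(5,j)·(5−j)!.
Computing: 120 − 120 + 60 − 20 + 5 − 1 = 44.

44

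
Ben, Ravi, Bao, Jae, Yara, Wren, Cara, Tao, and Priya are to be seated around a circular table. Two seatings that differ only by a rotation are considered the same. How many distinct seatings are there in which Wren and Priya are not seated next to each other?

30240

Without the restriction there are (8)! = 40320 seatings.
Seatings with Wren beside Priya: treat them as a block with 2 internal orders, giving 2 × (7)! = 10080.
Subtracting, 40320 − 10080 = 30240.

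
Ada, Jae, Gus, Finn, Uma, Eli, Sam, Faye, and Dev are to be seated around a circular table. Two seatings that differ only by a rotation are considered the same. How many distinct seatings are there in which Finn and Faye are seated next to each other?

Glue Finn and Faye into a block (2 internal orders). Seating 8 units around a circle gives (7)! arrangements.
So 2 × (7)! = 2 × 5040 = 10080.

10080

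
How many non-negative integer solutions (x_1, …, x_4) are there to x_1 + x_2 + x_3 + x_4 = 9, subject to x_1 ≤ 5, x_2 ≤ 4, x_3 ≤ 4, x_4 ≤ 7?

126

By stars and bars, unrestricted non-negative solutions to x_1+…+x_4 = 9 number C(9+3,3) = 220.
Subtract solutions that violate a single cap (substitute x_i' = x_i − (cap_i+1)): x_1 ≥ 6 gives C(6,3) = 20; x_2 ≥ 5 gives C(7,3) = 35; x_3 ≥ 5 gives C(7,3) = 35; x_4 ≥ 8 gives C(4,3) = 4. Together 94.
No two caps can be exceeded simultaneously, so the pair terms are all 0.
By inclusion–exclusion the count is 220 − 94 + 0 = 126.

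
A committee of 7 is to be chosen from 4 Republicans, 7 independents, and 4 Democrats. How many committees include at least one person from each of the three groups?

5768

With no constraint there are C(15,7) = 6435 possible selections.
Selections missing a whole group: no Republicans → C(11,7) = 330; no independents → C(8,7) = 8; no Democrats → C(11,7) = 330.
Add back selections omitting two groups (i.e. drawn from a single group): C(4,7) + C(7,7) + C(4,7) = 1.
By inclusion–exclusion: 6435 − 668 + 1 = 5768.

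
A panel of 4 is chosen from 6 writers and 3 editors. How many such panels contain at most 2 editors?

120

Split by how many editors are chosen (0 through 2).
Sum: C(3,0)·C(6,4) + C(3,1)·C(6,3) + C(3,2)·C(6,2) = 15 + 60 + 45 = 120.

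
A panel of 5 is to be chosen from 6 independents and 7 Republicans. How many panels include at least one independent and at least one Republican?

1260

With no constraint there are C(13,5) = 1287 possible selections.
Subtract selections that omit an entire group: no independents → C(7,5) = 21; no Republicans → C(6,5) = 6.
Both groups omitted at once is impossible, so 1287 − 27 = 1260.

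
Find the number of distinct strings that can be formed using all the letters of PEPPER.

60

PEPPER has 6 letters with E appearing twice and P appearing 3 times.
The number of distinct arrangements is 6!/(3!·2!) = 720/12 = 60.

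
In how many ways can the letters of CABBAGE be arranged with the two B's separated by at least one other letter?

900

Total arrangements of CABBAGE: 7!/(2!·2!) = 1260.
Arrangements with the B's together: treat BB as one letter, giving (6)!/(2!) = 360.
Subtracting, 1260 − 360 = 900 arrangements keep the B's apart.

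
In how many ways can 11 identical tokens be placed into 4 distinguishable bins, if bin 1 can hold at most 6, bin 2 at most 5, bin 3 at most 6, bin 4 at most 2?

91

By stars and bars, unrestricted non-negative solutions to x_1+…+x_4 = 11 number C(11+3,3) = 364.
Subtract solutions that violate a single cap (substitute x_i' = x_i − (cap_i+1)): x_1 ≥ 7 gives C(7,3) = 35; x_2 ≥ 6 gives C(8,3) = 56; x_3 ≥ 7 gives C(7,3) = 35; x_4 ≥ 3 gives C(11,3) = 165. Together 291.
Add back pairs where two caps are both exceeded: 0 + 0 + 4 + 0 + 10 + 4 = 18.
By inclusion–exclusion the count is 364 − 291 + 18 = 91.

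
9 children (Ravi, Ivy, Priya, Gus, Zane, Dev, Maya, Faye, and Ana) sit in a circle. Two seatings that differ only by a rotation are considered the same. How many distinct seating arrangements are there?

Seat Ravi anywhere (absorbing the rotational symmetry), then permute the other 8: (8)! = 40320.

40320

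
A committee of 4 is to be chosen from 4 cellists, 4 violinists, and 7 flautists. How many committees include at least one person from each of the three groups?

672

With no constraint there are C(15,4) = 1365 possible selections.
Subtract selections that omit an entire group: no cellists → C(11,4) = 330; no violinists → C(11,4) = 330; no flautists → C(8,4) = 70.
Add back selections omitting two groups (i.e. drawn from a single group): C(4,4) + C(4,4) + C(7,4) = 37.
By inclusion–exclusion: 1365 − 730 + 37 = 672.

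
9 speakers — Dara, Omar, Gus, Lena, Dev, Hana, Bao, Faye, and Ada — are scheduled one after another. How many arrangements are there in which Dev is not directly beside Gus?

282240

Of the 9! = 362880 arrangements, those with Dev and Gus adjacent number 2 × 8! = 80640 (treat the pair as a block with 2 internal orders).
Complementary counting: 362880 − 80640 = 282240.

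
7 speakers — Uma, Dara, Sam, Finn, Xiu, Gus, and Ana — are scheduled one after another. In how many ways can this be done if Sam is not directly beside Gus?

There are 7! = 5040 arrangements in all. If Sam and Gus are adjacent, merging them into one block gives 2·(6)! = 1440 arrangements.
Complementary counting: 5040 − 1440 = 3600.

3600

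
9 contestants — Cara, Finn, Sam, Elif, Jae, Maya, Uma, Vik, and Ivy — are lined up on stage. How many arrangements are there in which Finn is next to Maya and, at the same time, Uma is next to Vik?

20160

Treat {Finn,Maya} as one block (2 orders) and {Uma,Vik} as another (2 orders).
That leaves 7 units to arrange: 2 × 2 × 7! = 4 × 5040 = 20160.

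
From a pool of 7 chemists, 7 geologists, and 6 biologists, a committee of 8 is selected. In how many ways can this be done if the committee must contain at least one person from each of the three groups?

With no constraint there are C(20,8) = 125970 possible selections.
Selections missing a whole group: no chemists → C(13,8) = 1287; no geologists → C(13,8) = 1287; no biologists → C(14,8) = 3003.
Add back selections omitting two groups (i.e. drawn from a single group): C(7,8) + C(7,8) + C(6,8) = 0.
By inclusion–exclusion: 125970 − 5577 + 0 = 120393.

120393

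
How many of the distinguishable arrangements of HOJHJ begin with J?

Fix J in the first position and arrange the remaining 4 letters.
Those 4 letters have H appearing twice, giving (4)!/(2!) = 12.

12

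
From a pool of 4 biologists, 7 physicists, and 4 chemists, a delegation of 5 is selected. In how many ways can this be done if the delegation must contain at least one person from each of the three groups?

Unrestricted: C(15,5) = 3003 ways to pick any 5 of the 15.
Selections missing a whole group: no biologists → C(11,5) = 462; no physicists → C(8,5) = 56; no chemists → C(11,5) = 462.
Add back selections omitting two groups (i.e. drawn from a single group): C(4,5) + C(7,5) + C(4,5) = 21.
By inclusion–exclusion: 3003 − 980 + 21 = 2044.

2044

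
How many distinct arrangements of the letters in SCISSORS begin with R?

With the first slot taken by R, it remains to arrange the other 7 letters (SCISSOS).
Those 7 letters have S appearing 4 times, giving (7)!/(4!) = 210.

210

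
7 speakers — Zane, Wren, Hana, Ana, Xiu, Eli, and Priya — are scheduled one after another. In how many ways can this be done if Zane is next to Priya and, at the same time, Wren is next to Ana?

480

Treat {Zane,Priya} as one block (2 orders) and {Wren,Ana} as another (2 orders).
That leaves 5 units to arrange: 2 × 2 × 5! = 4 × 120 = 480.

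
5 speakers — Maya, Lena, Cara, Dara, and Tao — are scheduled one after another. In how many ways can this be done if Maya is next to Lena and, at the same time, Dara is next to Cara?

24

Treat {Maya,Lena} as one block (2 orders) and {Dara,Cara} as another (2 orders).
That leaves 3 units to arrange: 2 × 2 × 3! = 4 × 6 = 24.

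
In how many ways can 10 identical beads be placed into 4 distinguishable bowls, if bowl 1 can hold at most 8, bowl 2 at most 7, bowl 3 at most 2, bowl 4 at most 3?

88

Without the upper bounds there are C(13,3) = 286 ways to split 10 among 4 bowls.
Subtract solutions that violate a single cap (substitute x_i' = x_i − (cap_i+1)): x_1 ≥ 9 gives C(4,3) = 4; x_2 ≥ 8 gives C(5,3) = 10; x_3 ≥ 3 gives C(10,3) = 120; x_4 ≥ 4 gives C(9,3) = 84. Together 218.
Add back pairs where two caps are both exceeded: 0 + 0 + 0 + 0 + 0 + 20 = 20.
By inclusion–exclusion the count is 286 − 218 + 20 = 88.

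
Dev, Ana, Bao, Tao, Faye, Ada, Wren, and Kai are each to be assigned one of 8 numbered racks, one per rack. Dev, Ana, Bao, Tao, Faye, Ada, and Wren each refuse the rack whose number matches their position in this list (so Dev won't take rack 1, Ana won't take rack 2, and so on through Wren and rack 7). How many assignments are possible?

Let Aᵢ (for 1 ≤ i ≤ 7) be the placements that put person i in their forbidden rack. Any j of these fix j positions, leaving (8−j)! ways to fill the rest, and there are C(7,j) ways to pick which j.
By inclusion–exclusion, the number of valid placements is Σ_{j=0}^{7} (−1)^j C(7,j)·(8−j)!.
Computing: 40320 − 35280 + 15120 − 4200 + 840 − 126 + 14 − 1 = 16687.

16687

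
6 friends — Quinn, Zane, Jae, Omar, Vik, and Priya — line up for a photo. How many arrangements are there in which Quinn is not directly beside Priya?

480

Of the 6! = 720 arrangements, those with Quinn and Priya adjacent number 2 × 5! = 240 (treat the pair as a block with 2 internal orders).
Complementary counting: 720 − 240 = 480.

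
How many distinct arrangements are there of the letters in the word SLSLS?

The 5 letters of SLSLS have repeats: L appearing twice and S appearing 3 times.
Dividing 5! = 120 by 3!·2! = 12 for the repeated letters gives 10.

10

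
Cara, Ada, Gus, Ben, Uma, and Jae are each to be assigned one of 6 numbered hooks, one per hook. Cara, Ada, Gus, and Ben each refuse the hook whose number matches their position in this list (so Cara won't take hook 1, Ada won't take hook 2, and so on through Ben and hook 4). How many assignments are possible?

362

Let Aᵢ (for 1 ≤ i ≤ 4) be the placements that put person i in their forbidden hook. Any j of these fix j positions, leaving (6−j)! ways to fill the rest, and there are C(4,j) ways to pick which j.
By inclusion–exclusion, the number of valid placements is Σ_{j=0}^{4} (−1)^j C(4,j)·(6−j)!.
Computing: 720 − 480 + 144 − 24 + 2 = 362.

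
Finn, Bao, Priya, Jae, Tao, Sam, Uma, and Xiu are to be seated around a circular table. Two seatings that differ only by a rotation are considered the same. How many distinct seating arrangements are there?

5040

Around a circle, 8 distinct people have 8!/8 = (7)! = 5040 rotationally distinct seatings.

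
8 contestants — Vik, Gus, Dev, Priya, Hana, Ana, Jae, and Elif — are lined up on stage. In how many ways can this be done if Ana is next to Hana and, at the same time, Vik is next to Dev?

Treat {Ana,Hana} as one block (2 orders) and {Vik,Dev} as another (2 orders).
That leaves 6 units to arrange: 2 × 2 × 6! = 4 × 720 = 2880.

2880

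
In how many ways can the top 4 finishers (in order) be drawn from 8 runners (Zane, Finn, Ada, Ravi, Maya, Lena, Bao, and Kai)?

This is an ordered selection of 4 from 8: P(8,4).
That gives 8 × 7 × 6 × 5 = 1680.

1680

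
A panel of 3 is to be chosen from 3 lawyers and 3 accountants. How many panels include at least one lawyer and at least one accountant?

With no constraint there are C(6,3) = 20 possible selections.
Subtract selections that omit an entire group: no lawyers → C(3,3) = 1; no accountants → C(3,3) = 1.
Both groups omitted at once is impossible, so 20 − 2 = 18.

18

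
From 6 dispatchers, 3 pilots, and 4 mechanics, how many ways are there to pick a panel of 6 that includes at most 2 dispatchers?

Split by how many dispatchers are chosen (0 through 2).
Sum: C(6,0)·C(7,6) + C(6,1)·C(7,5) + C(6,2)·C(7,4) = 7 + 126 + 525 = 658.

658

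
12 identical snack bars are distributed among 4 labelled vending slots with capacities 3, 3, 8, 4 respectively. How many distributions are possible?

By stars and bars, unrestricted non-negative solutions to x_1+…+x_4 = 12 number C(12+3,3) = 455.
Subtract solutions that violate a single cap (substitute x_i' = x_i − (cap_i+1)): x_1 ≥ 4 gives C(11,3) = 165; x_2 ≥ 4 gives C(11,3) = 165; x_3 ≥ 9 gives C(6,3) = 20; x_4 ≥ 5 gives C(10,3) = 120. Together 470.
Add back pairs where two caps are both exceeded: 35 + 0 + 20 + 0 + 20 + 0 = 75.
By inclusion–exclusion the count is 455 − 470 + 75 = 60.

60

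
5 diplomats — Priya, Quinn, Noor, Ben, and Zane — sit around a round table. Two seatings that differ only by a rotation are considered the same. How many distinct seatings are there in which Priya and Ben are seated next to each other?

Glue Priya and Ben into a block (2 internal orders). Seating 4 units around a circle gives (3)! arrangements.
So 2 × (3)! = 2 × 6 = 12.

12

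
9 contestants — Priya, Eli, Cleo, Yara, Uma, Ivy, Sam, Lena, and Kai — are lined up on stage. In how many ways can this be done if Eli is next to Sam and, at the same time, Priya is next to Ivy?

Treat {Eli,Sam} as one block (2 orders) and {Priya,Ivy} as another (2 orders).
That leaves 7 units to arrange: 2 × 2 × 7! = 4 × 5040 = 20160.

20160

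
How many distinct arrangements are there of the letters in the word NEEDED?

60

NEEDED has 6 letters with D appearing twice and E appearing 3 times.
Dividing 6! = 720 by 3!·2! = 12 for the repeated letters gives 60.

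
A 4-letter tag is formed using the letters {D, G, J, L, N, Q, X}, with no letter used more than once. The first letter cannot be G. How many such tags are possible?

720

The first letter has 7−1 = 6 choices (anything except G).
The remaining 3 letters are filled from the other 6 symbols without repetition: 6 × 5 × 4 = 120.
Total: 6 × 120 = 720.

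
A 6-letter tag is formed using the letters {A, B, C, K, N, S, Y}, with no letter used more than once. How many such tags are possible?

5040

With no repetition, fill the 6 letters in order: 7 choices, then 6, down to 2.
7 × 6 × 5 × 4 × 3 × 2 = 5040.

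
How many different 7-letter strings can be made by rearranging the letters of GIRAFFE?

2520

Letter multiplicities in GIRAFFE: A×1, E×1, F×2, G×1, I×1, R×1.
So there are 7! / (2!) = 2520 distinguishable arrangements.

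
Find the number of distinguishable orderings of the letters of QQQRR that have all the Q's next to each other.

3

Treat the 3 copies of Q as a single block. The multiset to arrange is then {QQQ, R, R}, 3 items in all.
That gives (3)!/(2!) = 3 arrangements.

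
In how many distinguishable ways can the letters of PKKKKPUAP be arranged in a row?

2520

Letter multiplicities in PKKKKPUAP: A×1, K×4, P×3, U×1.
Dividing 9! = 362880 by 4!·3! = 144 for the repeated letters gives 2520.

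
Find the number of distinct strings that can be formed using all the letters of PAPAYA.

60

PAPAYA has 6 letters with A appearing 3 times and P appearing twice.
Dividing 6! = 720 by 3!·2! = 12 for the repeated letters gives 60.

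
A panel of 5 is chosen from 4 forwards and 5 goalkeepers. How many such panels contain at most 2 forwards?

81

Split by how many forwards are chosen (0 through 2).
Sum: C(4,0)·C(5,5) + C(4,1)·C(5,4) + C(4,2)·C(5,3) = 1 + 20 + 60 = 81.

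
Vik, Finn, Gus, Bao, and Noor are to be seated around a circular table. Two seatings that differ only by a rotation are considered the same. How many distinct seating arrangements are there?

Seat Vik anywhere (absorbing the rotational symmetry), then permute the other 4: (4)! = 24.

24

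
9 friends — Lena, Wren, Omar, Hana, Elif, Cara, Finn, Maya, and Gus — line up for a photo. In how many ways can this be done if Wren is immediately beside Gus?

Place the 7 others and the Wren-Gus pair as 8 objects in a line; the pair has 2 internal arrangements.
That gives 2 × 8! = 2 × 40320 = 80640.

80640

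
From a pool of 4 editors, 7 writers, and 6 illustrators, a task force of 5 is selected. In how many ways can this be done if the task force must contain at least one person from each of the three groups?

4214

Unrestricted: C(17,5) = 6188 ways to pick any 5 of the 17.
Subtract selections that omit an entire group: no editors → C(13,5) = 1287; no writers → C(10,5) = 252; no illustrators → C(11,5) = 462.
Add back selections omitting two groups (i.e. drawn from a single group): C(4,5) + C(7,5) + C(6,5) = 27.
By inclusion–exclusion: 6188 − 2001 + 27 = 4214.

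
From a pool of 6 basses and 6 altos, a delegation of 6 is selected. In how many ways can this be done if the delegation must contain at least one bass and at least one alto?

Total 6-person selections from all 12: C(12,6) = 924.
Subtract selections that omit an entire group: no basses → C(6,6) = 1; no altos → C(6,6) = 1.
Both groups omitted at once is impossible, so 924 − 2 = 922.

922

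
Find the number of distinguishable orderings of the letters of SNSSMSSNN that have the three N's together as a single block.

Treat the 3 copies of N as a single block. The multiset to arrange is then {NNN, M, S, S, S, S, S}, 7 items in all.
That gives (7)!/(5!) = 42 arrangements.

42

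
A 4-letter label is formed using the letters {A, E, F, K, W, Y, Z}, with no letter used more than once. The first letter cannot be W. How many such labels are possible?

The first letter has 7−1 = 6 choices (anything except W).
The remaining 3 letters are filled from the other 6 symbols without repetition: 6 × 5 × 4 = 120.
Total: 6 × 120 = 720.

720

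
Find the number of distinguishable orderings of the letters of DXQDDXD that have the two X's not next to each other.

Total arrangements of DXQDDXD: 7!/(4!·2!) = 105.
If the two X's are adjacent, glue them into one block, leaving 6 items to arrange: (6)!/(4!) = 30 ways.
Hence 105 − 30 = 75.

75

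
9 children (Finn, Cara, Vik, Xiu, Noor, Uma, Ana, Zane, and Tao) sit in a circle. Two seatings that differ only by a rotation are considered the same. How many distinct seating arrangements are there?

40320

Around a circle, 9 distinct people have 9!/9 = (8)! = 40320 rotationally distinct seatings.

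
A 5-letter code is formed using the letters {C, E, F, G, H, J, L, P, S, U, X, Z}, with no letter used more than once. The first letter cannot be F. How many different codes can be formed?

The first letter has 12−1 = 11 choices (anything except F).
The remaining 4 letters are filled from the other 11 symbols without repetition: 11 × 10 × 9 × 8 = 7920.
Total: 11 × 7920 = 87120.

87120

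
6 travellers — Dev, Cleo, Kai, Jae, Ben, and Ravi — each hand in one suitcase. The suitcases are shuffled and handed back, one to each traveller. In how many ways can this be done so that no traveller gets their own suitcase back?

Count assignments avoiding every fixed point. For any j of the 6 travellers fixed to their own suitcase, the other 6−j can be arranged in (6−j)! ways.
By inclusion–exclusion this is Σ_{j=0}^{6} (−1)^j C(6,j)·(6−j)!.
Computing: 720 − 720 + 360 − 120 + 30 − 6 + 1 = 265.

265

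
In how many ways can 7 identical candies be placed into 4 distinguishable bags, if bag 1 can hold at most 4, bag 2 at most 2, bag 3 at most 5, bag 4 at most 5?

67

Ignoring the caps, the number of non-negative solutions to x_1+…+x_4 = 7 is C(10,3) = 120.
Subtract solutions that violate a single cap (substitute x_i' = x_i − (cap_i+1)): x_1 ≥ 5 gives C(5,3) = 10; x_2 ≥ 3 gives C(7,3) = 35; x_3 ≥ 6 gives C(4,3) = 4; x_4 ≥ 6 gives C(4,3) = 4. Together 53.
No two caps can be exceeded simultaneously, so the pair terms are all 0.
By inclusion–exclusion the count is 120 − 53 + 0 = 67.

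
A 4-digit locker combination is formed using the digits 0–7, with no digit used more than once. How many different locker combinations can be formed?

Choose and order 4 of the 8 symbols: the first digit has 8 options, the next 7, then 6, 5.
That product is 8 × 7 × 6 × 5 = 1680.

1680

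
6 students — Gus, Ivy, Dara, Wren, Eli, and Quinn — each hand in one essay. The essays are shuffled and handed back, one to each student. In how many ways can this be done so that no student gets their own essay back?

Let Aᵢ be the assignments in which student i gets their own essay. We want the size of the complement of A₁∪…∪A_6.
By inclusion–exclusion this is Σ_{j=0}^{6} (−1)^j C(6,j)·(6−j)!.
Computing: 720 − 720 + 360 − 120 + 30 − 6 + 1 = 265.

265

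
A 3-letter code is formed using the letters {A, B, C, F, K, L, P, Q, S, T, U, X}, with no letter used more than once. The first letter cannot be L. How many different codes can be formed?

The first letter has 12−1 = 11 choices (anything except L).
The remaining 2 letters are filled from the other 11 symbols without repetition: 11 × 10 = 110.
Total: 11 × 110 = 1210.

1210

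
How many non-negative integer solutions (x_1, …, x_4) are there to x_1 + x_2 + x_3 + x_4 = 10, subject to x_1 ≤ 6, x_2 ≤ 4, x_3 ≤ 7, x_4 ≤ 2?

Ignoring the caps, the number of non-negative solutions to x_1+…+x_4 = 10 is C(13,3) = 286.
Subtract solutions that violate a single cap (substitute x_i' = x_i − (cap_i+1)): x_1 ≥ 7 gives C(6,3) = 20; x_2 ≥ 5 gives C(8,3) = 56; x_3 ≥ 8 gives C(5,3) = 10; x_4 ≥ 3 gives C(10,3) = 120. Together 206.
Add back pairs where two caps are both exceeded: 0 + 0 + 1 + 0 + 10 + 0 = 11.
By inclusion–exclusion the count is 286 − 206 + 11 = 91.

91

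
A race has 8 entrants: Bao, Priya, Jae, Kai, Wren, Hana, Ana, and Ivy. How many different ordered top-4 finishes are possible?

1680

This is an ordered selection of 4 from 8: P(8,4).
That gives 8 × 7 × 6 × 5 = 1680.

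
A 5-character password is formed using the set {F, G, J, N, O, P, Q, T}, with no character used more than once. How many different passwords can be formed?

This is a permutation of 5 out of 8: P(8,5) = 8!/3!.
8 × 7 × 6 × 5 × 4 = 6720.

6720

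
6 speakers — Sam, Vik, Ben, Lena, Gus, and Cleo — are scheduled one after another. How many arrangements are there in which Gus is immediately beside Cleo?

Place the 4 others and the Gus-Cleo pair as 5 objects in a line; the pair has 2 internal arrangements.
So the count is 2·(5)! = 240.

240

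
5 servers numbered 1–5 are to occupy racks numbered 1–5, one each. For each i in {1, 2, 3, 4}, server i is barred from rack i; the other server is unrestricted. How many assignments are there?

53

Let Aᵢ (for 1 ≤ i ≤ 4) be the placements that put server i in its forbidden rack. Any j of these fix j positions, leaving (5−j)! ways to fill the rest, and there are C(4,j) ways to pick which j.
By inclusion–exclusion, the number of valid placements is Σ_{j=0}^{4} (−1)^j C(4,j)·(5−j)!.
Computing: 120 − 96 + 36 − 8 + 1 = 53.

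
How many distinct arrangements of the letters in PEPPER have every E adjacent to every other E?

20

Treat the 2 copies of E as a single block. The multiset to arrange is then {EE, P, P, P, R}, 5 items in all.
That gives (5)!/(3!) = 20 arrangements.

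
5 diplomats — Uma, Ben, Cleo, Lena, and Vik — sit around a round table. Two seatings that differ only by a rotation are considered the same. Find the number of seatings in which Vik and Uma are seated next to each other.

12

Treat {Vik, Uma} as one unit (2 internal orders) and seat the resulting 4 units around the table: (3)! circular arrangements.
So 2 × (3)! = 2 × 6 = 12.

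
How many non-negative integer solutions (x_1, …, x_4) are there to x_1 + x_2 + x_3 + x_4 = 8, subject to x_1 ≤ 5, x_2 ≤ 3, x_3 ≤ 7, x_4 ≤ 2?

67

Without the upper bounds there are C(11,3) = 165 ways to split 8 among 4 variables.
Subtract solutions that violate a single cap (substitute x_i' = x_i − (cap_i+1)): x_1 ≥ 6 gives C(5,3) = 10; x_2 ≥ 4 gives C(7,3) = 35; x_3 ≥ 8 gives C(3,3) = 1; x_4 ≥ 3 gives C(8,3) = 56. Together 102.
Add back pairs where two caps are both exceeded: 0 + 0 + 0 + 0 + 4 + 0 = 4.
By inclusion–exclusion the count is 165 − 102 + 4 = 67.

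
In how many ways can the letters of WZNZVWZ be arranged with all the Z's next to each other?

Treat the 3 copies of Z as a single block. The multiset to arrange is then {ZZZ, N, V, W, W}, 5 items in all.
That gives (5)!/(2!) = 60 arrangements.

60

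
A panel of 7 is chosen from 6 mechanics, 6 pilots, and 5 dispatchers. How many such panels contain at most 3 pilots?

Split by how many pilots are chosen (0 through 3).
Sum: C(6,0)·C(11,7) + C(6,1)·C(11,6) + C(6,2)·C(11,5) + C(6,3)·C(11,4) = 330 + 2772 + 6930 + 6600 = 16632.

16632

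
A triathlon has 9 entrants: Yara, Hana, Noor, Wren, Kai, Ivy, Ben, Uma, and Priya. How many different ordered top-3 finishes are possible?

There are 9 choices for 1st place, 8 for 2nd, and 7 for 3rd.
That gives 9 × 8 × 7 = 504.

504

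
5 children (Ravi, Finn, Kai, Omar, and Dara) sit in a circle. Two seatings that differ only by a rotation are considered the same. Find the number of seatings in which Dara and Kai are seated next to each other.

Glue Dara and Kai into a block (2 internal orders). Seating 4 units around a circle gives (3)! arrangements.
So 2 × (3)! = 2 × 6 = 12.

12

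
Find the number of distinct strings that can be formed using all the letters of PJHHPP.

The 6 letters of PJHHPP have repeats: H appearing twice and P appearing 3 times.
The number of distinct arrangements is 6!/(3!·2!) = 720/12 = 60.

60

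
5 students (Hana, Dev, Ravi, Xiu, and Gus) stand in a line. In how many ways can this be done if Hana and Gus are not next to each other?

72

Of the 5! = 120 arrangements, those with Hana and Gus adjacent number 2 × 4! = 48 (treat the pair as a block with 2 internal orders).
Complementary counting: 120 − 48 = 72.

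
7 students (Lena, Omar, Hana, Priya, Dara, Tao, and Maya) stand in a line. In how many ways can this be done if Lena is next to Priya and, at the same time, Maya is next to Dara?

480

Treat {Lena,Priya} as one block (2 orders) and {Maya,Dara} as another (2 orders).
That leaves 5 units to arrange: 2 × 2 × 5! = 4 × 120 = 480.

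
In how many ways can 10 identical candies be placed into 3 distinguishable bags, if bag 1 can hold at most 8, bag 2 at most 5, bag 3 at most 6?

38

Ignoring the caps, the number of non-negative solutions to x_1+…+x_3 = 10 is C(12,2) = 66.
Subtract solutions that violate a single cap (substitute x_i' = x_i − (cap_i+1)): x_1 ≥ 9 gives C(3,2) = 3; x_2 ≥ 6 gives C(6,2) = 15; x_3 ≥ 7 gives C(5,2) = 10. Together 28.
No two caps can be exceeded simultaneously, so the pair terms are all 0.
By inclusion–exclusion the count is 66 − 28 + 0 = 38.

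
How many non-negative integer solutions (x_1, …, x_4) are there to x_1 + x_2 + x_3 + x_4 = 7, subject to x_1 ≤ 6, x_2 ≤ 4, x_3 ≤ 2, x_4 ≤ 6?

73

Without the upper bounds there are C(10,3) = 120 ways to split 7 among 4 variables.
Subtract solutions that violate a single cap (substitute x_i' = x_i − (cap_i+1)): x_1 ≥ 7 gives C(3,3) = 1; x_2 ≥ 5 gives C(5,3) = 10; x_3 ≥ 3 gives C(7,3) = 35; x_4 ≥ 7 gives C(3,3) = 1. Together 47.
No two caps can be exceeded simultaneously, so the pair terms are all 0.
By inclusion–exclusion the count is 120 − 47 + 0 = 73.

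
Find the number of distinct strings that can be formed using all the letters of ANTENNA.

420

ANTENNA has 7 letters with A appearing twice and N appearing 3 times.
So there are 7! / (3!·2!) = 420 distinguishable arrangements.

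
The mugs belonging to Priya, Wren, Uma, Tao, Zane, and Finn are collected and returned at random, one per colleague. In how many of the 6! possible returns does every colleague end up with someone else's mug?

This is the derangement count D_6: permutations of 6 items with no fixed point.
By inclusion–exclusion this is Σ_{j=0}^{6} (−1)^j C(6,j)·(6−j)!.
Computing: 720 − 720 + 360 − 120 + 30 − 6 + 1 = 265.

265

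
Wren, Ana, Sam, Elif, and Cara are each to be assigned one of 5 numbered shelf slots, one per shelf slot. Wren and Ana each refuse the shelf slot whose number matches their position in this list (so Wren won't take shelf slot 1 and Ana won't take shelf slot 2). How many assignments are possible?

78

Let Aᵢ (for i ∈ {1, 2}) be the placements that put person i in their forbidden shelf slot. Any j of these fix j positions, leaving (5−j)! ways to fill the rest, and there are C(2,j) ways to pick which j.
By inclusion–exclusion, the number of valid placements is Σ_{j=0}^{2} (−1)^j C(2,j)·(5−j)!.
Computing: 120 − 48 + 6 = 78.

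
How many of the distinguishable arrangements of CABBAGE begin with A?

360

Fix A in the first position and arrange the remaining 6 letters.
Those 6 letters have B appearing twice, giving (6)!/(2!) = 360.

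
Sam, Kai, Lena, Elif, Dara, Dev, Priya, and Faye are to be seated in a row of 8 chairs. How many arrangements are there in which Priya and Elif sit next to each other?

Glue Priya and Elif into one block (2 internal orders), leaving 7 units to arrange in a row.
That gives 2 × 7! = 2 × 5040 = 10080.

10080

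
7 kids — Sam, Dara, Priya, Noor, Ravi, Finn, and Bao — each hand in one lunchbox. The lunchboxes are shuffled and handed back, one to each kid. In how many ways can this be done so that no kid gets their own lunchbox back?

1854

Count assignments avoiding every fixed point. For any j of the 7 kids fixed to their own lunchbox, the other 7−j can be arranged in (7−j)! ways.
By inclusion–exclusion this is Σ_{j=0}^{7} (−1)^j C(7,j)·(7−j)!.
Computing: 5040 − 5040 + 2520 − 840 + 210 − 42 + 7 − 1 = 1854.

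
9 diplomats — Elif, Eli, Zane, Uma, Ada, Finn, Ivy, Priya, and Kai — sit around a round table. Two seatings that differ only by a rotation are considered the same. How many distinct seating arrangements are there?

Around a circle, 9 distinct people have 9!/9 = (8)! = 40320 rotationally distinct seatings.

40320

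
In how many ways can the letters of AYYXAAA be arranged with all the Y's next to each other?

Treat the 2 copies of Y as a single block. The multiset to arrange is then {YY, A, A, A, A, X}, 6 items in all.
That gives (6)!/(4!) = 30 arrangements.

30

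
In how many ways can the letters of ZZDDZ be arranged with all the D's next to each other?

Treat the 2 copies of D as a single block. The multiset to arrange is then {DD, Z, Z, Z}, 4 items in all.
That gives (4)!/(3!) = 4 arrangements.

4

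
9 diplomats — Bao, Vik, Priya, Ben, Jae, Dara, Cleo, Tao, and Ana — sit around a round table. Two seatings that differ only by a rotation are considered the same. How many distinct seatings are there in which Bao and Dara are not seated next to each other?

Without the restriction there are (8)! = 40320 seatings.
Seatings with Bao beside Dara: treat them as a block with 2 internal orders, giving 2 × (7)! = 10080.
Subtracting, 40320 − 10080 = 30240.

30240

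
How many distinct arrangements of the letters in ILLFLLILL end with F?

Fix F in the last position and arrange the remaining 8 letters.
Those 8 letters have I appearing twice and L appearing 6 times, giving (8)!/(6!·2!) = 28.

28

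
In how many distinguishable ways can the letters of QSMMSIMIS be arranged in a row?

The 9 letters of QSMMSIMIS have repeats: I appearing twice, M appearing 3 times, and S appearing 3 times.
Dividing 9! = 362880 by 3!·3!·2! = 72 for the repeated letters gives 5040.

5040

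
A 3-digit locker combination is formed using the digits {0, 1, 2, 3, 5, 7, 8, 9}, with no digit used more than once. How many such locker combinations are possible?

This is a permutation of 3 out of 8: P(8,3) = 8!/5!.
That product is 8 × 7 × 6 = 336.

336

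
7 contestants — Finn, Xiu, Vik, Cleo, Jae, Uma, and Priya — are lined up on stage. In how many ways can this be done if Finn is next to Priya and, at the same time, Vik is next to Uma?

480

Treat {Finn,Priya} as one block (2 orders) and {Vik,Uma} as another (2 orders).
That leaves 5 units to arrange: 2 × 2 × 5! = 4 × 120 = 480.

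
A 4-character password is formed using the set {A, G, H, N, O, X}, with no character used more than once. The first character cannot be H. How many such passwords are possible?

300

The first character has 6−1 = 5 choices (anything except H).
The remaining 3 characters are filled from the other 5 symbols without repetition: 5 × 4 × 3 = 60.
Total: 5 × 60 = 300.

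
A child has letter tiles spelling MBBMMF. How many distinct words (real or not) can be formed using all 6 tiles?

60

Letter multiplicities in MBBMMF: B×2, F×1, M×3.
Dividing 6! = 720 by 3!·2! = 12 for the repeated letters gives 60.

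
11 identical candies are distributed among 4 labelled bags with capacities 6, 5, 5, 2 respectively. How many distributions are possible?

76

By stars and bars, unrestricted non-negative solutions to x_1+…+x_4 = 11 number C(11+3,3) = 364.
Subtract solutions that violate a single cap (substitute x_i' = x_i − (cap_i+1)): x_1 ≥ 7 gives C(7,3) = 35; x_2 ≥ 6 gives C(8,3) = 56; x_3 ≥ 6 gives C(8,3) = 56; x_4 ≥ 3 gives C(11,3) = 165. Together 312.
Add back pairs where two caps are both exceeded: 0 + 0 + 4 + 0 + 10 + 10 = 24.
By inclusion–exclusion the count is 364 − 312 + 24 = 76.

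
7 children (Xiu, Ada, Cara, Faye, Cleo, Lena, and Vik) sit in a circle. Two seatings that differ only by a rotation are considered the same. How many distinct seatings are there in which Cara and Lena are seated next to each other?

240

Treat {Cara, Lena} as one unit (2 internal orders) and seat the resulting 6 units around the table: (5)! circular arrangements.
So 2 × (5)! = 2 × 120 = 240.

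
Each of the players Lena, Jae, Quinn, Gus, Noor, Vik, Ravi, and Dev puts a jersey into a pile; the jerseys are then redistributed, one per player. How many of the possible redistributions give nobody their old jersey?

Count assignments avoiding every fixed point. For any j of the 8 players fixed to their old jersey, the other 8−j can be arranged in (8−j)! ways.
By inclusion–exclusion this is Σ_{j=0}^{8} (−1)^j C(8,j)·(8−j)!.
Computing: 40320 − 40320 + 20160 − 6720 + 1680 − 336 + 56 − 8 + 1 = 14833.

14833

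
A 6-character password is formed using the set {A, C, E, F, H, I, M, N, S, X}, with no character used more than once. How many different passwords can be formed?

151200

With no repetition, fill the 6 characters in order: 10 choices, then 9, down to 5.
That product is 10 × 9 × 8 × 7 × 6 × 5 = 151200.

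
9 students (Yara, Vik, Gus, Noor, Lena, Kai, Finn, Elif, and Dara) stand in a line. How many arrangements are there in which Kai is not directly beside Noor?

282240

There are 9! = 362880 arrangements in all. If Kai and Noor are adjacent, merging them into one block gives 2·(8)! = 80640 arrangements.
Complementary counting: 362880 − 80640 = 282240.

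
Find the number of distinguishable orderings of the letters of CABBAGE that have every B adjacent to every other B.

360

Treat the 2 copies of B as a single block. The multiset to arrange is then {BB, A, A, C, E, G}, 6 items in all.
That gives (6)!/(2!) = 360 arrangements.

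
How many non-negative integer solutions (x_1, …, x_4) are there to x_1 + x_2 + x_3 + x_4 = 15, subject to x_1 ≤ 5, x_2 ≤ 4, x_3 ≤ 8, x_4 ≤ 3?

Without the upper bounds there are C(18,3) = 816 ways to split 15 among 4 variables.
Subtract solutions that violate a single cap (substitute x_i' = x_i − (cap_i+1)): x_1 ≥ 6 gives C(12,3) = 220; x_2 ≥ 5 gives C(13,3) = 286; x_3 ≥ 9 gives C(9,3) = 84; x_4 ≥ 4 gives C(14,3) = 364. Together 954.
Add back pairs where two caps are both exceeded: 35 + 1 + 56 + 4 + 84 + 10 = 190.
Subtract triples: 0 + 1 + 0 + 0 = 1.
By inclusion–exclusion the count is 816 − 954 + 190 − 1 = 51.

51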